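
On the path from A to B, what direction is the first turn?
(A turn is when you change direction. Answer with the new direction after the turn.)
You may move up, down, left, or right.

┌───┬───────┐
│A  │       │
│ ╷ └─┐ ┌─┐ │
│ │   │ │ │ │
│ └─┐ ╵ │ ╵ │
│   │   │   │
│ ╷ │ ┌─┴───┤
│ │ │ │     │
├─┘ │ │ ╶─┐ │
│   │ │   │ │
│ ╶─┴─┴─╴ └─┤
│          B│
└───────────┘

Directions: down, down, right, down, down, left, down, right, right, right, right, right
First turn direction: right

Solution:

┌───┬───────┐
│A  │       │
│ ╷ └─┐ ┌─┐ │
│↓│   │ │ │ │
│ └─┐ ╵ │ ╵ │
│↳ ↓│   │   │
│ ╷ │ ┌─┴───┤
│ │↓│ │     │
├─┘ │ │ ╶─┐ │
│↓ ↲│ │   │ │
│ ╶─┴─┴─╴ └─┤
│↳ → → → → B│
└───────────┘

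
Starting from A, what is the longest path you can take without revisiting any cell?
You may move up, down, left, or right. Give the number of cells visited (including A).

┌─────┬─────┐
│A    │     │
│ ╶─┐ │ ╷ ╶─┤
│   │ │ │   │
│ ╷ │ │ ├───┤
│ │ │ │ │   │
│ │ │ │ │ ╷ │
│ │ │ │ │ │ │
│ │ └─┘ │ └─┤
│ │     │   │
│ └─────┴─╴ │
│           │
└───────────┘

Finding longest simple path using DFS:
Start: (0, 0)
Longest path visits 17 cells
Path: A → down → down → down → down → down → right → right → right → right → right → up → left → up → up → right → down

Solution:

┌─────┬─────┐
│A    │     │
│ ╶─┐ │ ╷ ╶─┤
│↓  │ │ │   │
│ ╷ │ │ ├───┤
│↓│ │ │ │↱ ↓│
│ │ │ │ │ ╷ │
│↓│ │ │ │↑│B│
│ │ └─┘ │ └─┤
│↓│     │↑ ↰│
│ └─────┴─╴ │
│↳ → → → → ↑│
└───────────┘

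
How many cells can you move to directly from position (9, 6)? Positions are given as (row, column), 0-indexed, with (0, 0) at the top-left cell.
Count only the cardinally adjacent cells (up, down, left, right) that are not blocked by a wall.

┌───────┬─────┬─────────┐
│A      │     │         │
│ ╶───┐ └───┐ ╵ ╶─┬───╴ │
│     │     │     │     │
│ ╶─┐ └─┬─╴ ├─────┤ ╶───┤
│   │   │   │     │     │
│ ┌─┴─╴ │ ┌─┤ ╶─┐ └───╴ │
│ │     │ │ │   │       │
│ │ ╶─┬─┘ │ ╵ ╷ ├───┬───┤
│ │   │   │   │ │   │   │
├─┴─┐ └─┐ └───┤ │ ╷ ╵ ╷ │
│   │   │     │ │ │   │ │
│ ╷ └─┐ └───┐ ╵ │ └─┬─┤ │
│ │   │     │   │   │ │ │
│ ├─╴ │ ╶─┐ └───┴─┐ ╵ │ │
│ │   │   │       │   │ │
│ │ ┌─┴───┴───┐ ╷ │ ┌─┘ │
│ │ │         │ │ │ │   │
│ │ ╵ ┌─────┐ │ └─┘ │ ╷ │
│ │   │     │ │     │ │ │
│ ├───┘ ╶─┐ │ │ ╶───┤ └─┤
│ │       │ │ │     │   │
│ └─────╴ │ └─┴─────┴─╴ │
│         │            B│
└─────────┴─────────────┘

Checking passable neighbors of (9, 6):
Neighbors: (8, 6), (10, 6)
Count: 2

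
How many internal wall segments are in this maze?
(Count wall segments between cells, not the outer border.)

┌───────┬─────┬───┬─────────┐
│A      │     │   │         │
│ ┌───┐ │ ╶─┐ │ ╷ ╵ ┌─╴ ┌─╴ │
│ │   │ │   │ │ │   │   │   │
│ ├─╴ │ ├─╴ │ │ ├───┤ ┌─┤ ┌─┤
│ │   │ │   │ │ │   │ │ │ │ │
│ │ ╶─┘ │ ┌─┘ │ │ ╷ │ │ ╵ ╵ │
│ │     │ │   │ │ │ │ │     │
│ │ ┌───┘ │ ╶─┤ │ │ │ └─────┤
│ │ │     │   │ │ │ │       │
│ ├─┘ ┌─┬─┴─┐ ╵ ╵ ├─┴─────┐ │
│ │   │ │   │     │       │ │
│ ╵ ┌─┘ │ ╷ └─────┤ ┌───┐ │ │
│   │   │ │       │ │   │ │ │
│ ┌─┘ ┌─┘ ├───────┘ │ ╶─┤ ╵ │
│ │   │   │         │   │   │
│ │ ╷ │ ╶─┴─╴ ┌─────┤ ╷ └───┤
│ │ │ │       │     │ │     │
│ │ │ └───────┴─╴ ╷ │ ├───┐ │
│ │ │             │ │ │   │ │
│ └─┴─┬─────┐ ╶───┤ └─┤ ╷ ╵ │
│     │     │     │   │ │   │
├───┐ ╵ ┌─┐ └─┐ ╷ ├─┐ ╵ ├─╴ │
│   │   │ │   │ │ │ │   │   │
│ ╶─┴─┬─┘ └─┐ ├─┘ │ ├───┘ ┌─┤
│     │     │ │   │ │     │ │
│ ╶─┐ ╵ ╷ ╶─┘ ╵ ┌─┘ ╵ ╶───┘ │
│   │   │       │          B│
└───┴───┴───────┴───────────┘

Counting internal wall segments:
Total internal walls: 169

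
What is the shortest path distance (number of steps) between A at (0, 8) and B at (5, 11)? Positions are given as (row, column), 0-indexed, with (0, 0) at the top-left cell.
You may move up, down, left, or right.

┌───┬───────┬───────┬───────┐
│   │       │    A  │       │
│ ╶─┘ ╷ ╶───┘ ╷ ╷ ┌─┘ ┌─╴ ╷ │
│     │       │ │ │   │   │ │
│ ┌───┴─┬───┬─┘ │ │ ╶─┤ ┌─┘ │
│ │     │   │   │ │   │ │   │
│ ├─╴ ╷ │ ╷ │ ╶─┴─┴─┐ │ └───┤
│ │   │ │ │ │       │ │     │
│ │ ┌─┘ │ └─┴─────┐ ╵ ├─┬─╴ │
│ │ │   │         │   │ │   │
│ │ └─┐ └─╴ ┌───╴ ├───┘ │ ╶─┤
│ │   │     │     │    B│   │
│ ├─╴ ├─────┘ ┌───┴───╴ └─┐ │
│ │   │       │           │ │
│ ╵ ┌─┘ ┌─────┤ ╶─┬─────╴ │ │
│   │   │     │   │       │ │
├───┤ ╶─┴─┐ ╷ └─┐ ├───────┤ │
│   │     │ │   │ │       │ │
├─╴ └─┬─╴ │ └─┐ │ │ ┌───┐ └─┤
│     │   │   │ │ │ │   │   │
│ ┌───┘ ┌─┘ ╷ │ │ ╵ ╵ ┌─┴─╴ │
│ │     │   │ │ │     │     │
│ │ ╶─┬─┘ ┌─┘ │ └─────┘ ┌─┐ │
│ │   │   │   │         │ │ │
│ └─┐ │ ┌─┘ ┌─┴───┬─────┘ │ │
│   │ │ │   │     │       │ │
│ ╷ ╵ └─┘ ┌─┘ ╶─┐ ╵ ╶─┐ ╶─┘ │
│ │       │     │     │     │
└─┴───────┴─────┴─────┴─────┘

Finding path from (0, 8) to (5, 11):
Path: (0,8) → (0,7) → (0,6) → (1,6) → (1,5) → (1,4) → (1,3) → (0,3) → (0,2) → (1,2) → (1,1) → (1,0) → (2,0) → (3,0) → (4,0) → (5,0) → (6,0) → (7,0) → (7,1) → (6,1) → (6,2) → (5,2) → (5,1) → (4,1) → (3,1) → (3,2) → (2,2) → (2,3) → (3,3) → (4,3) → (5,3) → (5,4) → (5,5) → (4,5) → (4,6) → (4,7) → (4,8) → (5,8) → (5,7) → (5,6) → (6,6) → (6,5) → (6,4) → (6,3) → (7,3) → (7,2) → (8,2) → (8,3) → (8,4) → (9,4) → (9,3) → (10,3) → (10,2) → (10,1) → (11,1) → (11,2) → (12,2) → (13,2) → (13,3) → (13,4) → (12,4) → (12,5) → (11,5) → (11,6) → (10,6) → (9,6) → (9,5) → (8,5) → (7,5) → (7,6) → (8,6) → (8,7) → (9,7) → (10,7) → (11,7) → (11,8) → (11,9) → (11,10) → (11,11) → (10,11) → (10,12) → (10,13) → (9,13) → (9,12) → (8,12) → (8,11) → (8,10) → (8,9) → (9,9) → (10,9) → (10,8) → (9,8) → (8,8) → (7,8) → (7,7) → (6,7) → (6,8) → (6,9) → (6,10) → (6,11) → (5,11)
Distance: 100 steps

Solution:

┌───┬───────┬───────┬───────┐
│   │↓ ↰    │↓ ← A  │       │
│ ╶─┘ ╷ ╶───┘ ╷ ╷ ┌─┘ ┌─╴ ╷ │
│↓ ← ↲│↑ ← ← ↲│ │ │   │   │ │
│ ┌───┴─┬───┬─┘ │ │ ╶─┤ ┌─┘ │
│↓│  ↱ ↓│   │   │ │   │ │   │
│ ├─╴ ╷ │ ╷ │ ╶─┴─┴─┐ │ └───┤
│↓│↱ ↑│↓│ │ │       │ │     │
│ │ ┌─┘ │ └─┴─────┐ ╵ ├─┬─╴ │
│↓│↑│  ↓│  ↱ → → ↓│   │ │   │
│ │ └─┐ └─╴ ┌───╴ ├───┘ │ ╶─┤
│↓│↑ ↰│↳ → ↑│↓ ← ↲│    B│   │
│ ├─╴ ├─────┘ ┌───┴───╴ └─┐ │
│↓│↱ ↑│↓ ← ← ↲│↱ → → → ↑  │ │
│ ╵ ┌─┘ ┌─────┤ ╶─┬─────╴ │ │
│↳ ↑│↓ ↲│  ↱ ↓│↑ ↰│       │ │
├───┤ ╶─┴─┐ ╷ └─┐ ├───────┤ │
│   │↳ → ↓│↑│↳ ↓│↑│↓ ← ← ↰│ │
├─╴ └─┬─╴ │ └─┐ │ │ ┌───┐ └─┤
│     │↓ ↲│↑ ↰│↓│↑│↓│   │↑ ↰│
│ ┌───┘ ┌─┘ ╷ │ │ ╵ ╵ ┌─┴─╴ │
│ │↓ ← ↲│   │↑│↓│↑ ↲  │↱ → ↑│
│ │ ╶─┬─┘ ┌─┘ │ └─────┘ ┌─┐ │
│ │↳ ↓│   │↱ ↑│↳ → → → ↑│ │ │
│ └─┐ │ ┌─┘ ┌─┴───┬─────┘ │ │
│   │↓│ │↱ ↑│     │       │ │
│ ╷ ╵ └─┘ ┌─┘ ╶─┐ ╵ ╶─┐ ╶─┘ │
│ │  ↳ → ↑│     │     │     │
└─┴───────┴─────┴─────┴─────┘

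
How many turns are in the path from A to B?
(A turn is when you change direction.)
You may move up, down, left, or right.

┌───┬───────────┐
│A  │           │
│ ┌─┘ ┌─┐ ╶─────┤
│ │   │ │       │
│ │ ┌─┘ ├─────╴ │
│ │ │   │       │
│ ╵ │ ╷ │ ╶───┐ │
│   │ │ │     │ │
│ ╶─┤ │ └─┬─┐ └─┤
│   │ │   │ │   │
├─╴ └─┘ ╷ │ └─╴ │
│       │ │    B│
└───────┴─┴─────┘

Directions: down, down, down, right, up, up, right, up, right, right, down, right, right, right, down, left, left, left, down, right, right, down, right, down
Number of turns: 14

Solution:

┌───┬───────────┐
│A  │↱ → ↓      │
│ ┌─┘ ┌─┐ ╶─────┤
│↓│↱ ↑│ │↳ → → ↓│
│ │ ┌─┘ ├─────╴ │
│↓│↑│   │↓ ← ← ↲│
│ ╵ │ ╷ │ ╶───┐ │
│↳ ↑│ │ │↳ → ↓│ │
│ ╶─┤ │ └─┬─┐ └─┤
│   │ │   │ │↳ ↓│
├─╴ └─┘ ╷ │ └─╴ │
│       │ │    B│
└───────┴─┴─────┘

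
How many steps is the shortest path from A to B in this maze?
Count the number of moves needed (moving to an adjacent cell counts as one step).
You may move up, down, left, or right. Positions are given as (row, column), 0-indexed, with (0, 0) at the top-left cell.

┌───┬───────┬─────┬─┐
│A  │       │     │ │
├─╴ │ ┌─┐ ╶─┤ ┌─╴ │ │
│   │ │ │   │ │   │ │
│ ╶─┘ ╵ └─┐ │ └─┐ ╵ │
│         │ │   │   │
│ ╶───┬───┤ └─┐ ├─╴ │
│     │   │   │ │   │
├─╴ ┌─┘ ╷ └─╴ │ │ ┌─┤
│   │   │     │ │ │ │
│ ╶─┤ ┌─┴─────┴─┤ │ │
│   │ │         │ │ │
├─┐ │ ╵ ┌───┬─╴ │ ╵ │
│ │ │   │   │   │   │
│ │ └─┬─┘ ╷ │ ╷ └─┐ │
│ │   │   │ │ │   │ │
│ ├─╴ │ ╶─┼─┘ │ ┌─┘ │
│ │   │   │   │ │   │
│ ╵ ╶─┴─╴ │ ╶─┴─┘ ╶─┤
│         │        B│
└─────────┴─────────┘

Using BFS to find shortest path:
Start: (0, 0), End: (9, 9)
Path found:
(0,0) → (0,1) → (1,1) → (1,0) → (2,0) → (2,1) → (2,2) → (1,2) → (0,2) → (0,3) → (0,4) → (1,4) → (1,5) → (2,5) → (3,5) → (3,6) → (4,6) → (4,5) → (4,4) → (3,4) → (3,3) → (4,3) → (4,2) → (5,2) → (6,2) → (6,3) → (5,3) → (5,4) → (5,5) → (5,6) → (5,7) → (6,7) → (6,6) → (7,6) → (8,6) → (8,5) → (9,5) → (9,6) → (9,7) → (9,8) → (9,9)
Number of steps: 40

Solution:

┌───┬───────┬─────┬─┐
│A ↓│↱ → ↓  │     │ │
├─╴ │ ┌─┐ ╶─┤ ┌─╴ │ │
│↓ ↲│↑│ │↳ ↓│ │   │ │
│ ╶─┘ ╵ └─┐ │ └─┐ ╵ │
│↳ → ↑    │↓│   │   │
│ ╶───┬───┤ └─┐ ├─╴ │
│     │↓ ↰│↳ ↓│ │   │
├─╴ ┌─┘ ╷ └─╴ │ │ ┌─┤
│   │↓ ↲│↑ ← ↲│ │ │ │
│ ╶─┤ ┌─┴─────┴─┤ │ │
│   │↓│↱ → → → ↓│ │ │
├─┐ │ ╵ ┌───┬─╴ │ ╵ │
│ │ │↳ ↑│   │↓ ↲│   │
│ │ └─┬─┘ ╷ │ ╷ └─┐ │
│ │   │   │ │↓│   │ │
│ ├─╴ │ ╶─┼─┘ │ ┌─┘ │
│ │   │   │↓ ↲│ │   │
│ ╵ ╶─┴─╴ │ ╶─┴─┘ ╶─┤
│         │↳ → → → B│
└─────────┴─────────┘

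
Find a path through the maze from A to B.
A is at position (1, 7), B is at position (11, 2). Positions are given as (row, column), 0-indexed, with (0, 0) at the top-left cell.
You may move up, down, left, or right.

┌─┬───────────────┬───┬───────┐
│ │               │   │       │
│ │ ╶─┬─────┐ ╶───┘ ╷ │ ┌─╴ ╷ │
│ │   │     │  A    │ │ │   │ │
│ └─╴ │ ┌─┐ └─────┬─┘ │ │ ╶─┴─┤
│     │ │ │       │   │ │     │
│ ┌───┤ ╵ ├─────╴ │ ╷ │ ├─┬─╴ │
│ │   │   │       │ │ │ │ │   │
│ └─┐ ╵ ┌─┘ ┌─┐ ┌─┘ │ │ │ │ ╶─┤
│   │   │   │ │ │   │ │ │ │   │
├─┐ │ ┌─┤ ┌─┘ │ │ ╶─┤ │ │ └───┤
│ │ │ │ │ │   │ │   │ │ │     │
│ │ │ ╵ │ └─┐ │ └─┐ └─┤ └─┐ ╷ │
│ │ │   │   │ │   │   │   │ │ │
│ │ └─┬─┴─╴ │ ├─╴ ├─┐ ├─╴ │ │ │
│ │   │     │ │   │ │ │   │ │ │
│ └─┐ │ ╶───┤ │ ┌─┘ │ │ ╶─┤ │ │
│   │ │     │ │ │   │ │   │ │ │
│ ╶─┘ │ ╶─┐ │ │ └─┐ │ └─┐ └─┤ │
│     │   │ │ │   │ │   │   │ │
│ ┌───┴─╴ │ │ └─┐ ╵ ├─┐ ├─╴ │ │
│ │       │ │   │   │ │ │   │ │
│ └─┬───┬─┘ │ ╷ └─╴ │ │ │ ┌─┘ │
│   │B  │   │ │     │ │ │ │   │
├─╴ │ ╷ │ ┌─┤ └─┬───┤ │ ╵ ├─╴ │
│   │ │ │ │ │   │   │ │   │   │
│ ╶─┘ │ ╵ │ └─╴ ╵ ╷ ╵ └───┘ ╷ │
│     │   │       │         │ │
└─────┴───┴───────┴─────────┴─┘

Finding the shortest path from (1, 7) to (11, 2):
Path length: 33 steps
Directions: left → up → left → left → left → left → left → down → right → down → left → left → down → down → right → down → down → down → right → down → down → left → left → down → down → right → down → left → down → right → right → up → up

Solution:

┌─┬───────────────┬───┬───────┐
│ │↓ ← ← ← ← ↰    │   │       │
│ │ ╶─┬─────┐ ╶───┘ ╷ │ ┌─╴ ╷ │
│ │↳ ↓│     │↑ A    │ │ │   │ │
│ └─╴ │ ┌─┐ └─────┬─┘ │ │ ╶─┴─┤
│↓ ← ↲│ │ │       │   │ │     │
│ ┌───┤ ╵ ├─────╴ │ ╷ │ ├─┬─╴ │
│↓│   │   │       │ │ │ │ │   │
│ └─┐ ╵ ┌─┘ ┌─┐ ┌─┘ │ │ │ │ ╶─┤
│↳ ↓│   │   │ │ │   │ │ │ │   │
├─┐ │ ┌─┤ ┌─┘ │ │ ╶─┤ │ │ └───┤
│ │↓│ │ │ │   │ │   │ │ │     │
│ │ │ ╵ │ └─┐ │ └─┐ └─┤ └─┐ ╷ │
│ │↓│   │   │ │   │   │   │ │ │
│ │ └─┬─┴─╴ │ ├─╴ ├─┐ ├─╴ │ │ │
│ │↳ ↓│     │ │   │ │ │   │ │ │
│ └─┐ │ ╶───┤ │ ┌─┘ │ │ ╶─┤ │ │
│   │↓│     │ │ │   │ │   │ │ │
│ ╶─┘ │ ╶─┐ │ │ └─┐ │ └─┐ └─┤ │
│↓ ← ↲│   │ │ │   │ │   │   │ │
│ ┌───┴─╴ │ │ └─┐ ╵ ├─┐ ├─╴ │ │
│↓│       │ │   │   │ │ │   │ │
│ └─┬───┬─┘ │ ╷ └─╴ │ │ │ ┌─┘ │
│↳ ↓│B  │   │ │     │ │ │ │   │
├─╴ │ ╷ │ ┌─┤ └─┬───┤ │ ╵ ├─╴ │
│↓ ↲│↑│ │ │ │   │   │ │   │   │
│ ╶─┘ │ ╵ │ └─╴ ╵ ╷ ╵ └───┘ ╷ │
│↳ → ↑│   │       │         │ │
└─────┴───┴───────┴─────────┴─┘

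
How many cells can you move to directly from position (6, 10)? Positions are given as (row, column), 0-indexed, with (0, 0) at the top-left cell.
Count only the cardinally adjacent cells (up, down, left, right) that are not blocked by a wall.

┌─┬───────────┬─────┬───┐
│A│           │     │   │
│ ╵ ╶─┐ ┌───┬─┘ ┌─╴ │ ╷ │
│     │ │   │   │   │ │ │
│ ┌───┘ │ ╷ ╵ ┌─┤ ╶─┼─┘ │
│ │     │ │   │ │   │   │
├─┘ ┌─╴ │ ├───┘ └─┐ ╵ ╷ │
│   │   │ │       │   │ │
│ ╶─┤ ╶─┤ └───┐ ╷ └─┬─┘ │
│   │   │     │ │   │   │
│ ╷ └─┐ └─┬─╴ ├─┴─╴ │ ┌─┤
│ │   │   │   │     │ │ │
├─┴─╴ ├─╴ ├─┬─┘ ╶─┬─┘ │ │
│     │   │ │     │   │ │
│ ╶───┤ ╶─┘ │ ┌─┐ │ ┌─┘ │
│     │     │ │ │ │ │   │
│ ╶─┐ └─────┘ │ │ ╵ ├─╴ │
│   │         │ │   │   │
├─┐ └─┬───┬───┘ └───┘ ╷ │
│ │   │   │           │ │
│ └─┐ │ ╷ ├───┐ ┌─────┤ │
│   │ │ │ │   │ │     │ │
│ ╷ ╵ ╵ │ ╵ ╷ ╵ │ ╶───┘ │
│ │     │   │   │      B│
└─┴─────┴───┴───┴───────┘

Checking passable neighbors of (6, 10):
Neighbors: (5, 10), (6, 9)
Count: 2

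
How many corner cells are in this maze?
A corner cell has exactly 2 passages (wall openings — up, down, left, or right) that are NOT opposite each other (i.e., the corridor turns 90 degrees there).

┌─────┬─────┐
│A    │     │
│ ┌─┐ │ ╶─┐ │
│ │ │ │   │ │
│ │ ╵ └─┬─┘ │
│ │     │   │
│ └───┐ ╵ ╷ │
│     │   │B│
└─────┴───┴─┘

Counting corner cells (2 non-opposite passages):
Total corners: 11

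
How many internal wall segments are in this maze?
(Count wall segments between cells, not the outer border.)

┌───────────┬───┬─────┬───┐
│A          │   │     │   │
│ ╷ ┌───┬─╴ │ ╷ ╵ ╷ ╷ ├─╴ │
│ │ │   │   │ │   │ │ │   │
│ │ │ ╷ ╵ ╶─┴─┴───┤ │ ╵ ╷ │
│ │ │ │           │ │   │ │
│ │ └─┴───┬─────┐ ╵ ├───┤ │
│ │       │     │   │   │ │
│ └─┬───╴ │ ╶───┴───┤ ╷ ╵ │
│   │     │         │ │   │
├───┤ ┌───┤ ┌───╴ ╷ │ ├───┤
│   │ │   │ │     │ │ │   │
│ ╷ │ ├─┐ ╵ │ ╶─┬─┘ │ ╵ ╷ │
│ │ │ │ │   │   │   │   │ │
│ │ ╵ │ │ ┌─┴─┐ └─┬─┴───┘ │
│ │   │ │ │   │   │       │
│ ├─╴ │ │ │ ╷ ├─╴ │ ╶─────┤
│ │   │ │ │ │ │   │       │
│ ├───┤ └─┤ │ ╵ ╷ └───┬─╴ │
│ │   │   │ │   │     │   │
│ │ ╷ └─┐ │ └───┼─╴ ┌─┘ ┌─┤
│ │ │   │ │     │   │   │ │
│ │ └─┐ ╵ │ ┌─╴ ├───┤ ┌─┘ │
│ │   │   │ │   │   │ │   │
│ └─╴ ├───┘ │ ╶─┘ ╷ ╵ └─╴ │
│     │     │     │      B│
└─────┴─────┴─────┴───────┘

Counting internal wall segments:
Total internal walls: 144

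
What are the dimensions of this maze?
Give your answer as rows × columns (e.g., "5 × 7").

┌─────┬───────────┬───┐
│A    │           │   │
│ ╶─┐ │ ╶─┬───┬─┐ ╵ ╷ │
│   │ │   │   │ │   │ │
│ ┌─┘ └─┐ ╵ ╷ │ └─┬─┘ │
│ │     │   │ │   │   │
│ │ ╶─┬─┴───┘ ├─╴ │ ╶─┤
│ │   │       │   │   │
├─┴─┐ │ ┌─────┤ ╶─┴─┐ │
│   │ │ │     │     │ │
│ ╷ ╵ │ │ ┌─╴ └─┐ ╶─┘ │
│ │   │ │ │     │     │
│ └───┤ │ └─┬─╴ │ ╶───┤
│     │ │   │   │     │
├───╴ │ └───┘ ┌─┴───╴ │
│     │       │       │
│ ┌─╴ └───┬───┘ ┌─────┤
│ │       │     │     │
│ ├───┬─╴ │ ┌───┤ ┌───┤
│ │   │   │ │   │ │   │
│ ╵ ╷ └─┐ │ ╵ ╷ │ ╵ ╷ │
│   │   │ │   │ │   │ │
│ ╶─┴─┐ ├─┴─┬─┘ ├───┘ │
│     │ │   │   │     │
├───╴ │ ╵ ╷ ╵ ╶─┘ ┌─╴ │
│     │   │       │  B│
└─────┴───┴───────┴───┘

Counting the maze dimensions:
Rows (vertical): 13
Columns (horizontal): 11
Dimensions: 13 × 11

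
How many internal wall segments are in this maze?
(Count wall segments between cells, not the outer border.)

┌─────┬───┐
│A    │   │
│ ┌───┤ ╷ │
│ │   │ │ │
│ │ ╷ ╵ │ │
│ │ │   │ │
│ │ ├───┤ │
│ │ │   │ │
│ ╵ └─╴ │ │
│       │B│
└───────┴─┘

Counting internal wall segments:
Total internal walls: 16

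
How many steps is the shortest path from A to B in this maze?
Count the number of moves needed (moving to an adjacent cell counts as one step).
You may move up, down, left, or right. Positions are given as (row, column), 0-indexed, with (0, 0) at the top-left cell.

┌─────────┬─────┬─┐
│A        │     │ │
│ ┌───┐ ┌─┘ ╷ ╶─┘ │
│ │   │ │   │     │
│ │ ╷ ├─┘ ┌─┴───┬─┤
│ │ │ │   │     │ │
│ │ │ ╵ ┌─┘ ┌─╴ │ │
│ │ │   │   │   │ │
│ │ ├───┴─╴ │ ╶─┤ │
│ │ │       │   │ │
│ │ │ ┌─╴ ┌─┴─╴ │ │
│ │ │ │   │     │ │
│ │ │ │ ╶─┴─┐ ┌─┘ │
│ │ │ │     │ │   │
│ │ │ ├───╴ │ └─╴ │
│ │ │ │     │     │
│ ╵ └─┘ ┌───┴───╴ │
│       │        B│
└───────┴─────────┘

Using BFS to find shortest path:
Start: (0, 0), End: (8, 8)
Path found:
(0,0) → (1,0) → (2,0) → (3,0) → (4,0) → (5,0) → (6,0) → (7,0) → (8,0) → (8,1) → (8,2) → (8,3) → (7,3) → (7,4) → (7,5) → (6,5) → (6,4) → (6,3) → (5,3) → (5,4) → (4,4) → (4,5) → (3,5) → (2,5) → (2,6) → (2,7) → (3,7) → (3,6) → (4,6) → (4,7) → (5,7) → (5,6) → (6,6) → (7,6) → (7,7) → (7,8) → (8,8)
Number of steps: 36

Solution:

┌─────────┬─────┬─┐
│A        │     │ │
│ ┌───┐ ┌─┘ ╷ ╶─┘ │
│↓│   │ │   │     │
│ │ ╷ ├─┘ ┌─┴───┬─┤
│↓│ │ │   │↱ → ↓│ │
│ │ │ ╵ ┌─┘ ┌─╴ │ │
│↓│ │   │  ↑│↓ ↲│ │
│ │ ├───┴─╴ │ ╶─┤ │
│↓│ │    ↱ ↑│↳ ↓│ │
│ │ │ ┌─╴ ┌─┴─╴ │ │
│↓│ │ │↱ ↑│  ↓ ↲│ │
│ │ │ │ ╶─┴─┐ ┌─┘ │
│↓│ │ │↑ ← ↰│↓│   │
│ │ │ ├───╴ │ └─╴ │
│↓│ │ │↱ → ↑│↳ → ↓│
│ ╵ └─┘ ┌───┴───╴ │
│↳ → → ↑│        B│
└───────┴─────────┘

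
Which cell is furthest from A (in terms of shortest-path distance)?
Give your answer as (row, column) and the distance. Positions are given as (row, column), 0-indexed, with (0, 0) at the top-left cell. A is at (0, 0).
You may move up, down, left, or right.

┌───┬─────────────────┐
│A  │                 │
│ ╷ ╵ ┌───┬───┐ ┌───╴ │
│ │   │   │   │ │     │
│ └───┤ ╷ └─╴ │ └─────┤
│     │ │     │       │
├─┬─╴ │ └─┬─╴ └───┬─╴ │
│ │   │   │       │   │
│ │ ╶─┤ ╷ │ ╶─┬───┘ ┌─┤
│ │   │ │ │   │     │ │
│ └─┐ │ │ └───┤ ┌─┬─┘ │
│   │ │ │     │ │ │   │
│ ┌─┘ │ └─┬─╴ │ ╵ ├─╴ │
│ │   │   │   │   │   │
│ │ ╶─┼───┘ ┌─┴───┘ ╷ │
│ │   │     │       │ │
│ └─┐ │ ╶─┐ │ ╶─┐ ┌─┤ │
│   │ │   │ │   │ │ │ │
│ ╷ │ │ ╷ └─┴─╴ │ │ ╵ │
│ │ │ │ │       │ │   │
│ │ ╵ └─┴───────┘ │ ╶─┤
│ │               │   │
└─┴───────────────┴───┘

Computing BFS distances from A to all cells:
Furthest cell: (4, 6)
Distance: 56 steps

Path from A to the furthest cell:

┌───┬─────────────────┐
│A  │                 │
│ ╷ ╵ ┌───┬───┐ ┌───╴ │
│↓│   │↱ ↓│   │ │     │
│ └───┤ ╷ └─╴ │ └─────┤
│↳ → ↓│↑│↳ → ↓│       │
├─┬─╴ │ └─┬─╴ └───┬─╴ │
│ │↓ ↲│↑ ↰│↓ ↲    │   │
│ │ ╶─┤ ╷ │ ╶─┬───┘ ┌─┤
│ │↳ ↓│ │↑│↳ B│     │ │
│ └─┐ │ │ └───┤ ┌─┬─┘ │
│   │↓│ │↑ ← ↰│ │ │   │
│ ┌─┘ │ └─┬─╴ │ ╵ ├─╴ │
│ │↓ ↲│   │↱ ↑│   │   │
│ │ ╶─┼───┘ ┌─┴───┘ ╷ │
│ │↳ ↓│↱ → ↑│↓ ← ↰  │ │
│ └─┐ │ ╶─┐ │ ╶─┐ ┌─┤ │
│   │↓│↑ ↰│ │↳ ↓│↑│ │ │
│ ╷ │ │ ╷ └─┴─╴ │ │ ╵ │
│ │ │↓│ │↑ ← ← ↲│↑│   │
│ │ ╵ └─┴───────┘ │ ╶─┤
│ │  ↳ → → → → → ↑│   │
└─┴───────────────┴───┘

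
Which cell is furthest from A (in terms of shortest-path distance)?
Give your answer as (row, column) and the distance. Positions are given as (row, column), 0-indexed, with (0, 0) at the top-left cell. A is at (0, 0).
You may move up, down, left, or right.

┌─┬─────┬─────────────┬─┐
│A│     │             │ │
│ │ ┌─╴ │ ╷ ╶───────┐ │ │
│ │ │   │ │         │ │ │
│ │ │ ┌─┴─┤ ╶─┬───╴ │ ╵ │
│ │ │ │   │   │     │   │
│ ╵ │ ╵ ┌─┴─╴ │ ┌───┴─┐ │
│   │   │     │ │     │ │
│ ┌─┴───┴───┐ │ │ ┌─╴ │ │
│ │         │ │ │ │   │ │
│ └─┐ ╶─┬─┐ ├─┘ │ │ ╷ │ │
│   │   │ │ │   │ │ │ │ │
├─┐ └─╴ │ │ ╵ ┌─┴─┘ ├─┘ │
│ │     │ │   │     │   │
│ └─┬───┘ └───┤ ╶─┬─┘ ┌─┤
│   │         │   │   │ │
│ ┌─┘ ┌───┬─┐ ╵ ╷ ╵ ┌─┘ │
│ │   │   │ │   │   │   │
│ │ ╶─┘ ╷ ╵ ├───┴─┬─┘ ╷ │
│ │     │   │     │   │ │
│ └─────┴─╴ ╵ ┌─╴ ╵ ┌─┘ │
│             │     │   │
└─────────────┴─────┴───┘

Computing BFS distances from A to all cells:
Furthest cell: (10, 10)
Distance: 80 steps

Path from A to the furthest cell:

┌─┬─────┬─────────────┬─┐
│A│     │  ↱ → → → → ↓│ │
│ │ ┌─╴ │ ╷ ╶───────┐ │ │
│↓│ │   │ │↑ ← ← ← ↰│↓│ │
│ │ │ ┌─┴─┤ ╶─┬───╴ │ ╵ │
│↓│ │ │   │   │↱ → ↑│↳ ↓│
│ ╵ │ ╵ ┌─┴─╴ │ ┌───┴─┐ │
│↓  │   │     │↑│     │↓│
│ ┌─┴───┴───┐ │ │ ┌─╴ │ │
│↓│  ↱ → → ↓│ │↑│ │   │↓│
│ └─┐ ╶─┬─┐ ├─┘ │ │ ╷ │ │
│↳ ↓│↑ ↰│ │↓│↱ ↑│ │ │ │↓│
├─┐ └─╴ │ │ ╵ ┌─┴─┘ ├─┘ │
│ │↳ → ↑│ │↳ ↑│     │↓ ↲│
│ └─┬───┘ └───┤ ╶─┬─┘ ┌─┤
│   │↓ ← ← ← ↰│↓ ↰│↓ ↲│ │
│ ┌─┘ ┌───┬─┐ ╵ ╷ ╵ ┌─┘ │
│ │↓ ↲│↱ ↓│ │↑ ↲│↑ ↲│↱ ↓│
│ │ ╶─┘ ╷ ╵ ├───┴─┬─┘ ╷ │
│ │↳ → ↑│↳ ↓│↱ → ↓│↱ ↑│↓│
│ └─────┴─╴ ╵ ┌─╴ ╵ ┌─┘ │
│          ↳ ↑│  ↳ ↑│B ↲│
└─────────────┴─────┴───┘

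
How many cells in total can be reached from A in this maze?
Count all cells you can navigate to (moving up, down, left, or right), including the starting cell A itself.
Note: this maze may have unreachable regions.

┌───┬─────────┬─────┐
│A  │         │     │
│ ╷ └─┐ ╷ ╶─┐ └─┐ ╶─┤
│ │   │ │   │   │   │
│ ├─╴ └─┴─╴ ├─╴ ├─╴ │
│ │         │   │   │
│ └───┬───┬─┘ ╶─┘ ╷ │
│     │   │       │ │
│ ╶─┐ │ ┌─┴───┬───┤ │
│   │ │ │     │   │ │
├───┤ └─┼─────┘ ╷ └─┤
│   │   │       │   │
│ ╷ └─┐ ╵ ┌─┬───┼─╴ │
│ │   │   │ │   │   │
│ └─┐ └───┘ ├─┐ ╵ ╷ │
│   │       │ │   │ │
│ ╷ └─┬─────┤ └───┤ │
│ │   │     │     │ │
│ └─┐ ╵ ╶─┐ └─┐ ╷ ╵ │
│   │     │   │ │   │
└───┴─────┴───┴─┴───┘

Using BFS/flood-fill to find all reachable cells from A:
Maze size: 10 × 10 = 100 total cells
31 cell(s) are walled off and cannot be reached from A.
Reachable cells: 69

Reachable region (· marks reachable cells):

┌───┬─────────┬─────┐
│A ·│· · · · ·│· · ·│
│ ╷ └─┐ ╷ ╶─┐ └─┐ ╶─┤
│·│· ·│·│· ·│· ·│· ·│
│ ├─╴ └─┴─╴ ├─╴ ├─╴ │
│·│· · · · ·│· ·│· ·│
│ └───┬───┬─┘ ╶─┘ ╷ │
│· · ·│   │· · · ·│·│
│ ╶─┐ │ ┌─┴───┬───┤ │
│· ·│·│ │     │· ·│·│
├───┤ └─┼─────┘ ╷ └─┤
│   │· ·│· · · ·│· ·│
│ ╷ └─┐ ╵ ┌─┬───┼─╴ │
│ │   │· ·│ │· ·│· ·│
│ └─┐ └───┘ ├─┐ ╵ ╷ │
│   │       │·│· ·│·│
│ ╷ └─┬─────┤ └───┤ │
│ │   │     │· · ·│·│
│ └─┐ ╵ ╶─┐ └─┐ ╷ ╵ │
│   │     │   │·│· ·│
└───┴─────┴───┴─┴───┘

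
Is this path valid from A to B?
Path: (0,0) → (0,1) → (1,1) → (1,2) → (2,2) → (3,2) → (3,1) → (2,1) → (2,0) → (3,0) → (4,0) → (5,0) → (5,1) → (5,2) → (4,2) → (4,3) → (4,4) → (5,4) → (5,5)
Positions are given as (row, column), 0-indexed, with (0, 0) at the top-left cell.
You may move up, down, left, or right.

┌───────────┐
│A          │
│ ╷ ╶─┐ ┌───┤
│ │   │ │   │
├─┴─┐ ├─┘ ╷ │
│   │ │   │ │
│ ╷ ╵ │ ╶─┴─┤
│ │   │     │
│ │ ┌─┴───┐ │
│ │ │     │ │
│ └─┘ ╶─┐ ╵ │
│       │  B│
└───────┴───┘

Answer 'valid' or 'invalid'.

Checking path validity:
Result: All consecutive moves are passable.

valid

Correct solution:

┌───────────┐
│A ↓        │
│ ╷ ╶─┐ ┌───┤
│ │↳ ↓│ │   │
├─┴─┐ ├─┘ ╷ │
│↓ ↰│↓│   │ │
│ ╷ ╵ │ ╶─┴─┤
│↓│↑ ↲│     │
│ │ ┌─┴───┐ │
│↓│ │↱ → ↓│ │
│ └─┘ ╶─┐ ╵ │
│↳ → ↑  │↳ B│
└───────┴───┘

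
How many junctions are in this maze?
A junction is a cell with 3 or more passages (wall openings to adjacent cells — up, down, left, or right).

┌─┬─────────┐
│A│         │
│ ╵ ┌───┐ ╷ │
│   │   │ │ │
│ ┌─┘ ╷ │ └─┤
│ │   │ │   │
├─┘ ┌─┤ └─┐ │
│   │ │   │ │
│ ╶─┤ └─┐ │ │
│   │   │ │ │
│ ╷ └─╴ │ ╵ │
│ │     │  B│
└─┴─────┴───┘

Checking each cell for number of passages:

Junctions found (3+ passages):
  (0, 4): 3 passages
  (1, 0): 3 passages
  (4, 0): 3 passages
Total junctions: 3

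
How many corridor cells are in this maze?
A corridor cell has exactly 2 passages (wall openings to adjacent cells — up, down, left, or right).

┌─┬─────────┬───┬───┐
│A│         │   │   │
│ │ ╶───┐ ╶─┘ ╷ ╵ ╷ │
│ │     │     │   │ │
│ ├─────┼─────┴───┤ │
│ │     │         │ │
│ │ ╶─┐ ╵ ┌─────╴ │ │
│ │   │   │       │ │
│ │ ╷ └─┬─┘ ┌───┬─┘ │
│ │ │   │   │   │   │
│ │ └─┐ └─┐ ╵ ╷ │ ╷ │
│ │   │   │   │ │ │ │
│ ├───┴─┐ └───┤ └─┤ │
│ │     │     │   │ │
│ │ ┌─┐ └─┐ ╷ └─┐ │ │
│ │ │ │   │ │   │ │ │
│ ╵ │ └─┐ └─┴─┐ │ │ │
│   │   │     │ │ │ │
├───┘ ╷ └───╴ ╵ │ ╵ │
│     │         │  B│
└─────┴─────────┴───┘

Counting cells with exactly 2 passages:
Total corridor cells: 84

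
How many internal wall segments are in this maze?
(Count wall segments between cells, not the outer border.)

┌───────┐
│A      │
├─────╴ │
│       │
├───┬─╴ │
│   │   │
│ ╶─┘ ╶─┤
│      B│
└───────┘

Counting internal wall segments:
Total internal walls: 9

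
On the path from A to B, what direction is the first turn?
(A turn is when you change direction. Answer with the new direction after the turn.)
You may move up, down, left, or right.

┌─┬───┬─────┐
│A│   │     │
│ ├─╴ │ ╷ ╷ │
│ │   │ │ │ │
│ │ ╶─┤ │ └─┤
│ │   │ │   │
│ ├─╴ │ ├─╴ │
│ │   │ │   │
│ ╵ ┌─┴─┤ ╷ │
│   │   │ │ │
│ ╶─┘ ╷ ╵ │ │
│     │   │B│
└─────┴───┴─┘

Directions: down, down, down, down, down, right, right, up, right, down, right, up, up, right, down, down
First turn direction: right

Solution:

┌─┬───┬─────┐
│A│   │     │
│ ├─╴ │ ╷ ╷ │
│↓│   │ │ │ │
│ │ ╶─┤ │ └─┤
│↓│   │ │   │
│ ├─╴ │ ├─╴ │
│↓│   │ │↱ ↓│
│ ╵ ┌─┴─┤ ╷ │
│↓  │↱ ↓│↑│↓│
│ ╶─┘ ╷ ╵ │ │
│↳ → ↑│↳ ↑│B│
└─────┴───┴─┘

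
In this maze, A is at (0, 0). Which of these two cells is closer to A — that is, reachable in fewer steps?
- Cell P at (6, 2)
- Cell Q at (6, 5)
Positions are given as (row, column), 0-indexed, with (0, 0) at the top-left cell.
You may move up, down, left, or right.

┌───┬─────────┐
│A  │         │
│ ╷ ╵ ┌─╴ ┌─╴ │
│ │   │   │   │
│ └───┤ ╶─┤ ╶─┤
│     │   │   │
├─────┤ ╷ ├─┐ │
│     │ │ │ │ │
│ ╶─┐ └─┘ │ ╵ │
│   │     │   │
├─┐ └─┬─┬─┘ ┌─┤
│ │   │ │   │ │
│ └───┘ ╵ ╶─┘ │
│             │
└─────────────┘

Shortest path A → P at (6, 2): 20 steps
Shortest path A → Q at (6, 5): 19 steps

Q is closer (19 steps vs 20 steps).

Path to P:

┌───┬─────────┐
│A ↓│↱ → → → ↓│
│ ╷ ╵ ┌─╴ ┌─╴ │
│ │↳ ↑│   │↓ ↲│
│ └───┤ ╶─┤ ╶─┤
│     │   │↳ ↓│
├─────┤ ╷ ├─┐ │
│     │ │ │ │↓│
│ ╶─┐ └─┘ │ ╵ │
│   │     │↓ ↲│
├─┐ └─┬─┬─┘ ┌─┤
│ │   │ │↓ ↲│ │
│ └───┘ ╵ ╶─┘ │
│    P ← ↲    │
└─────────────┘

Path to Q:

┌───┬─────────┐
│A ↓│↱ → → → ↓│
│ ╷ ╵ ┌─╴ ┌─╴ │
│ │↳ ↑│   │↓ ↲│
│ └───┤ ╶─┤ ╶─┤
│     │   │↳ ↓│
├─────┤ ╷ ├─┐ │
│     │ │ │ │↓│
│ ╶─┐ └─┘ │ ╵ │
│   │     │↓ ↲│
├─┐ └─┬─┬─┘ ┌─┤
│ │   │ │↓ ↲│ │
│ └───┘ ╵ ╶─┘ │
│        ↳ Q  │
└─────────────┘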